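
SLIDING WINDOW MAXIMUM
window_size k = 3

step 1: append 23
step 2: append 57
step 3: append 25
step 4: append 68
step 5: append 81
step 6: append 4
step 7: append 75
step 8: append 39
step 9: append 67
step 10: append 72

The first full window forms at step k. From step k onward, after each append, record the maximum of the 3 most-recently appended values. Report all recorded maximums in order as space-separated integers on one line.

Answer: 57 68 81 81 81 75 75 72

Derivation:
step 1: append 23 -> window=[23] (not full yet)
step 2: append 57 -> window=[23, 57] (not full yet)
step 3: append 25 -> window=[23, 57, 25] -> max=57
step 4: append 68 -> window=[57, 25, 68] -> max=68
step 5: append 81 -> window=[25, 68, 81] -> max=81
step 6: append 4 -> window=[68, 81, 4] -> max=81
step 7: append 75 -> window=[81, 4, 75] -> max=81
step 8: append 39 -> window=[4, 75, 39] -> max=75
step 9: append 67 -> window=[75, 39, 67] -> max=75
step 10: append 72 -> window=[39, 67, 72] -> max=72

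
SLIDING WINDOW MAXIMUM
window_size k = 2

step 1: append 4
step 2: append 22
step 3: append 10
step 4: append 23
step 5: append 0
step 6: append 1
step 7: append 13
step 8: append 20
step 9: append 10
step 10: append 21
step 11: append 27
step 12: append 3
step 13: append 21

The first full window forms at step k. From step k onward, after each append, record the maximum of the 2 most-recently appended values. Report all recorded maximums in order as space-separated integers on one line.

step 1: append 4 -> window=[4] (not full yet)
step 2: append 22 -> window=[4, 22] -> max=22
step 3: append 10 -> window=[22, 10] -> max=22
step 4: append 23 -> window=[10, 23] -> max=23
step 5: append 0 -> window=[23, 0] -> max=23
step 6: append 1 -> window=[0, 1] -> max=1
step 7: append 13 -> window=[1, 13] -> max=13
step 8: append 20 -> window=[13, 20] -> max=20
step 9: append 10 -> window=[20, 10] -> max=20
step 10: append 21 -> window=[10, 21] -> max=21
step 11: append 27 -> window=[21, 27] -> max=27
step 12: append 3 -> window=[27, 3] -> max=27
step 13: append 21 -> window=[3, 21] -> max=21

Answer: 22 22 23 23 1 13 20 20 21 27 27 21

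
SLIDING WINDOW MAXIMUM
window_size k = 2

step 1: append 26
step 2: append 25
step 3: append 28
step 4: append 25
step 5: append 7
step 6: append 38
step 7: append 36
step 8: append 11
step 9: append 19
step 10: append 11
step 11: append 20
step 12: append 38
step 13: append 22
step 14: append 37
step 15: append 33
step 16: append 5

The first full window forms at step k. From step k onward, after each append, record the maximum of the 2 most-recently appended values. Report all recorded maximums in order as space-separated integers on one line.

step 1: append 26 -> window=[26] (not full yet)
step 2: append 25 -> window=[26, 25] -> max=26
step 3: append 28 -> window=[25, 28] -> max=28
step 4: append 25 -> window=[28, 25] -> max=28
step 5: append 7 -> window=[25, 7] -> max=25
step 6: append 38 -> window=[7, 38] -> max=38
step 7: append 36 -> window=[38, 36] -> max=38
step 8: append 11 -> window=[36, 11] -> max=36
step 9: append 19 -> window=[11, 19] -> max=19
step 10: append 11 -> window=[19, 11] -> max=19
step 11: append 20 -> window=[11, 20] -> max=20
step 12: append 38 -> window=[20, 38] -> max=38
step 13: append 22 -> window=[38, 22] -> max=38
step 14: append 37 -> window=[22, 37] -> max=37
step 15: append 33 -> window=[37, 33] -> max=37
step 16: append 5 -> window=[33, 5] -> max=33

Answer: 26 28 28 25 38 38 36 19 19 20 38 38 37 37 33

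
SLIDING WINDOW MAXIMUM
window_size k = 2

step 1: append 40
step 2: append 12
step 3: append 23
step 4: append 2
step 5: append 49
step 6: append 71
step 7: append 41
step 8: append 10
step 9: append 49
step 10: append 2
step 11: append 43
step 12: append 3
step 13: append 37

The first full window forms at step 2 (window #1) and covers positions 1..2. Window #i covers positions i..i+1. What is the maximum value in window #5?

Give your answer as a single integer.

step 1: append 40 -> window=[40] (not full yet)
step 2: append 12 -> window=[40, 12] -> max=40
step 3: append 23 -> window=[12, 23] -> max=23
step 4: append 2 -> window=[23, 2] -> max=23
step 5: append 49 -> window=[2, 49] -> max=49
step 6: append 71 -> window=[49, 71] -> max=71
Window #5 max = 71

Answer: 71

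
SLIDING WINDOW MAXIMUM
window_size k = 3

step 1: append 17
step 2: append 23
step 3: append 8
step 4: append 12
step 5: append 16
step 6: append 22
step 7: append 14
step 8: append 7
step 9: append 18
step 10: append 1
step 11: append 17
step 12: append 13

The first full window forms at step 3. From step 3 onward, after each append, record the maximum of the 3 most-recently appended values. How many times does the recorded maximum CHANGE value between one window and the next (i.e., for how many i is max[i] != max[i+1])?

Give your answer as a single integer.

Answer: 4

Derivation:
step 1: append 17 -> window=[17] (not full yet)
step 2: append 23 -> window=[17, 23] (not full yet)
step 3: append 8 -> window=[17, 23, 8] -> max=23
step 4: append 12 -> window=[23, 8, 12] -> max=23
step 5: append 16 -> window=[8, 12, 16] -> max=16
step 6: append 22 -> window=[12, 16, 22] -> max=22
step 7: append 14 -> window=[16, 22, 14] -> max=22
step 8: append 7 -> window=[22, 14, 7] -> max=22
step 9: append 18 -> window=[14, 7, 18] -> max=18
step 10: append 1 -> window=[7, 18, 1] -> max=18
step 11: append 17 -> window=[18, 1, 17] -> max=18
step 12: append 13 -> window=[1, 17, 13] -> max=17
Recorded maximums: 23 23 16 22 22 22 18 18 18 17
Changes between consecutive maximums: 4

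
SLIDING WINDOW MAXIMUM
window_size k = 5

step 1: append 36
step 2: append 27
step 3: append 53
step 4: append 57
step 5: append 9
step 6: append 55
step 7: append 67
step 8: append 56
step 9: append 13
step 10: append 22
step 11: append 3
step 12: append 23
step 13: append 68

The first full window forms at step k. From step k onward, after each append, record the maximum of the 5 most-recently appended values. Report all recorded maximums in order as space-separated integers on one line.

step 1: append 36 -> window=[36] (not full yet)
step 2: append 27 -> window=[36, 27] (not full yet)
step 3: append 53 -> window=[36, 27, 53] (not full yet)
step 4: append 57 -> window=[36, 27, 53, 57] (not full yet)
step 5: append 9 -> window=[36, 27, 53, 57, 9] -> max=57
step 6: append 55 -> window=[27, 53, 57, 9, 55] -> max=57
step 7: append 67 -> window=[53, 57, 9, 55, 67] -> max=67
step 8: append 56 -> window=[57, 9, 55, 67, 56] -> max=67
step 9: append 13 -> window=[9, 55, 67, 56, 13] -> max=67
step 10: append 22 -> window=[55, 67, 56, 13, 22] -> max=67
step 11: append 3 -> window=[67, 56, 13, 22, 3] -> max=67
step 12: append 23 -> window=[56, 13, 22, 3, 23] -> max=56
step 13: append 68 -> window=[13, 22, 3, 23, 68] -> max=68

Answer: 57 57 67 67 67 67 67 56 68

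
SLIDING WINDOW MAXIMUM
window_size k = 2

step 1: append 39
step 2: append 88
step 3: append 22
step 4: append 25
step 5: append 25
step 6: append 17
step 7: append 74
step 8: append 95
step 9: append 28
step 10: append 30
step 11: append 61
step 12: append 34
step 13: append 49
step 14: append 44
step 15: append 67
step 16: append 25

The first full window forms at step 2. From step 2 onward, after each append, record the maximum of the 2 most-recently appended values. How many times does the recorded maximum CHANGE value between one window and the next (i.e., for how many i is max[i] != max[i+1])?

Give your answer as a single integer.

step 1: append 39 -> window=[39] (not full yet)
step 2: append 88 -> window=[39, 88] -> max=88
step 3: append 22 -> window=[88, 22] -> max=88
step 4: append 25 -> window=[22, 25] -> max=25
step 5: append 25 -> window=[25, 25] -> max=25
step 6: append 17 -> window=[25, 17] -> max=25
step 7: append 74 -> window=[17, 74] -> max=74
step 8: append 95 -> window=[74, 95] -> max=95
step 9: append 28 -> window=[95, 28] -> max=95
step 10: append 30 -> window=[28, 30] -> max=30
step 11: append 61 -> window=[30, 61] -> max=61
step 12: append 34 -> window=[61, 34] -> max=61
step 13: append 49 -> window=[34, 49] -> max=49
step 14: append 44 -> window=[49, 44] -> max=49
step 15: append 67 -> window=[44, 67] -> max=67
step 16: append 25 -> window=[67, 25] -> max=67
Recorded maximums: 88 88 25 25 25 74 95 95 30 61 61 49 49 67 67
Changes between consecutive maximums: 7

Answer: 7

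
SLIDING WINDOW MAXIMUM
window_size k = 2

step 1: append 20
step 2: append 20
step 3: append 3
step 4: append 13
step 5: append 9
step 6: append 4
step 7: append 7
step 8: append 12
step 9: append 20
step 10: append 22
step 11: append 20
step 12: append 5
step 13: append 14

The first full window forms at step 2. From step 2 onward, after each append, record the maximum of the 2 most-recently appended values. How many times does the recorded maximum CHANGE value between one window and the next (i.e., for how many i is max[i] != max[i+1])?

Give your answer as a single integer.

Answer: 8

Derivation:
step 1: append 20 -> window=[20] (not full yet)
step 2: append 20 -> window=[20, 20] -> max=20
step 3: append 3 -> window=[20, 3] -> max=20
step 4: append 13 -> window=[3, 13] -> max=13
step 5: append 9 -> window=[13, 9] -> max=13
step 6: append 4 -> window=[9, 4] -> max=9
step 7: append 7 -> window=[4, 7] -> max=7
step 8: append 12 -> window=[7, 12] -> max=12
step 9: append 20 -> window=[12, 20] -> max=20
step 10: append 22 -> window=[20, 22] -> max=22
step 11: append 20 -> window=[22, 20] -> max=22
step 12: append 5 -> window=[20, 5] -> max=20
step 13: append 14 -> window=[5, 14] -> max=14
Recorded maximums: 20 20 13 13 9 7 12 20 22 22 20 14
Changes between consecutive maximums: 8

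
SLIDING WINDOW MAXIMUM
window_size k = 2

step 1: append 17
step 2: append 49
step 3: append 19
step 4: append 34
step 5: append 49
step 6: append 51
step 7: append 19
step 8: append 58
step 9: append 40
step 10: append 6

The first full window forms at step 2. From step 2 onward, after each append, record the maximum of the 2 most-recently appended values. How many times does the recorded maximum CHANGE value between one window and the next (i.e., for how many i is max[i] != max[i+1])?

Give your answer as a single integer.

step 1: append 17 -> window=[17] (not full yet)
step 2: append 49 -> window=[17, 49] -> max=49
step 3: append 19 -> window=[49, 19] -> max=49
step 4: append 34 -> window=[19, 34] -> max=34
step 5: append 49 -> window=[34, 49] -> max=49
step 6: append 51 -> window=[49, 51] -> max=51
step 7: append 19 -> window=[51, 19] -> max=51
step 8: append 58 -> window=[19, 58] -> max=58
step 9: append 40 -> window=[58, 40] -> max=58
step 10: append 6 -> window=[40, 6] -> max=40
Recorded maximums: 49 49 34 49 51 51 58 58 40
Changes between consecutive maximums: 5

Answer: 5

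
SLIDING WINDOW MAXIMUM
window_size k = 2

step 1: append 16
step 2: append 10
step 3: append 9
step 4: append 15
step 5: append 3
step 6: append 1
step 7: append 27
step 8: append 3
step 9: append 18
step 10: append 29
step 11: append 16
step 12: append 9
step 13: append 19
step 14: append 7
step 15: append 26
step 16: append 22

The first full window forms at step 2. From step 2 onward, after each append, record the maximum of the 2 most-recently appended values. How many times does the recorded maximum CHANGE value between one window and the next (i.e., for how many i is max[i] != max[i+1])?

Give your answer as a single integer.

step 1: append 16 -> window=[16] (not full yet)
step 2: append 10 -> window=[16, 10] -> max=16
step 3: append 9 -> window=[10, 9] -> max=10
step 4: append 15 -> window=[9, 15] -> max=15
step 5: append 3 -> window=[15, 3] -> max=15
step 6: append 1 -> window=[3, 1] -> max=3
step 7: append 27 -> window=[1, 27] -> max=27
step 8: append 3 -> window=[27, 3] -> max=27
step 9: append 18 -> window=[3, 18] -> max=18
step 10: append 29 -> window=[18, 29] -> max=29
step 11: append 16 -> window=[29, 16] -> max=29
step 12: append 9 -> window=[16, 9] -> max=16
step 13: append 19 -> window=[9, 19] -> max=19
step 14: append 7 -> window=[19, 7] -> max=19
step 15: append 26 -> window=[7, 26] -> max=26
step 16: append 22 -> window=[26, 22] -> max=26
Recorded maximums: 16 10 15 15 3 27 27 18 29 29 16 19 19 26 26
Changes between consecutive maximums: 9

Answer: 9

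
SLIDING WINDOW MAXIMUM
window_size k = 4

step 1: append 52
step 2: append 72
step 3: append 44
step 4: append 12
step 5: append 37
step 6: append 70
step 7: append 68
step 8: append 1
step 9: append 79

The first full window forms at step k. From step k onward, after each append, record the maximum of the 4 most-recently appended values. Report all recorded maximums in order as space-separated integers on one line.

Answer: 72 72 70 70 70 79

Derivation:
step 1: append 52 -> window=[52] (not full yet)
step 2: append 72 -> window=[52, 72] (not full yet)
step 3: append 44 -> window=[52, 72, 44] (not full yet)
step 4: append 12 -> window=[52, 72, 44, 12] -> max=72
step 5: append 37 -> window=[72, 44, 12, 37] -> max=72
step 6: append 70 -> window=[44, 12, 37, 70] -> max=70
step 7: append 68 -> window=[12, 37, 70, 68] -> max=70
step 8: append 1 -> window=[37, 70, 68, 1] -> max=70
step 9: append 79 -> window=[70, 68, 1, 79] -> max=79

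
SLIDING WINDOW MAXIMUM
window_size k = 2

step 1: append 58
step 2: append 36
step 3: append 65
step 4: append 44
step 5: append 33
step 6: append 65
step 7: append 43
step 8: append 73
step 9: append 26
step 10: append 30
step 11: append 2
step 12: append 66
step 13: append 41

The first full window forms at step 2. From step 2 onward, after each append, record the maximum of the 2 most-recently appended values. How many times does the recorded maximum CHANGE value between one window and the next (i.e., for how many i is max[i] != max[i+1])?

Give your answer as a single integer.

Answer: 6

Derivation:
step 1: append 58 -> window=[58] (not full yet)
step 2: append 36 -> window=[58, 36] -> max=58
step 3: append 65 -> window=[36, 65] -> max=65
step 4: append 44 -> window=[65, 44] -> max=65
step 5: append 33 -> window=[44, 33] -> max=44
step 6: append 65 -> window=[33, 65] -> max=65
step 7: append 43 -> window=[65, 43] -> max=65
step 8: append 73 -> window=[43, 73] -> max=73
step 9: append 26 -> window=[73, 26] -> max=73
step 10: append 30 -> window=[26, 30] -> max=30
step 11: append 2 -> window=[30, 2] -> max=30
step 12: append 66 -> window=[2, 66] -> max=66
step 13: append 41 -> window=[66, 41] -> max=66
Recorded maximums: 58 65 65 44 65 65 73 73 30 30 66 66
Changes between consecutive maximums: 6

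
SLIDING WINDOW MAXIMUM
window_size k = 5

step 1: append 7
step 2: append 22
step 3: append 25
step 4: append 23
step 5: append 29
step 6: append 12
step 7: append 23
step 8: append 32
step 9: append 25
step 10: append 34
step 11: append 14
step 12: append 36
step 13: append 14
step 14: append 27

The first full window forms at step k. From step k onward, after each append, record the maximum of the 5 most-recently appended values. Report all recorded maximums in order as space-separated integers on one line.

step 1: append 7 -> window=[7] (not full yet)
step 2: append 22 -> window=[7, 22] (not full yet)
step 3: append 25 -> window=[7, 22, 25] (not full yet)
step 4: append 23 -> window=[7, 22, 25, 23] (not full yet)
step 5: append 29 -> window=[7, 22, 25, 23, 29] -> max=29
step 6: append 12 -> window=[22, 25, 23, 29, 12] -> max=29
step 7: append 23 -> window=[25, 23, 29, 12, 23] -> max=29
step 8: append 32 -> window=[23, 29, 12, 23, 32] -> max=32
step 9: append 25 -> window=[29, 12, 23, 32, 25] -> max=32
step 10: append 34 -> window=[12, 23, 32, 25, 34] -> max=34
step 11: append 14 -> window=[23, 32, 25, 34, 14] -> max=34
step 12: append 36 -> window=[32, 25, 34, 14, 36] -> max=36
step 13: append 14 -> window=[25, 34, 14, 36, 14] -> max=36
step 14: append 27 -> window=[34, 14, 36, 14, 27] -> max=36

Answer: 29 29 29 32 32 34 34 36 36 36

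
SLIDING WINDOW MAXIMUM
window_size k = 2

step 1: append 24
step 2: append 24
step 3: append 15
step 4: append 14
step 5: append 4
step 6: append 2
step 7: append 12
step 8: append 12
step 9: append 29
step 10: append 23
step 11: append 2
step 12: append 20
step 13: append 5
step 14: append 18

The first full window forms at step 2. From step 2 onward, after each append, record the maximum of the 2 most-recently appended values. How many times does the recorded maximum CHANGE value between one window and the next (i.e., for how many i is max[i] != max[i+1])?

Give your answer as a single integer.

Answer: 8

Derivation:
step 1: append 24 -> window=[24] (not full yet)
step 2: append 24 -> window=[24, 24] -> max=24
step 3: append 15 -> window=[24, 15] -> max=24
step 4: append 14 -> window=[15, 14] -> max=15
step 5: append 4 -> window=[14, 4] -> max=14
step 6: append 2 -> window=[4, 2] -> max=4
step 7: append 12 -> window=[2, 12] -> max=12
step 8: append 12 -> window=[12, 12] -> max=12
step 9: append 29 -> window=[12, 29] -> max=29
step 10: append 23 -> window=[29, 23] -> max=29
step 11: append 2 -> window=[23, 2] -> max=23
step 12: append 20 -> window=[2, 20] -> max=20
step 13: append 5 -> window=[20, 5] -> max=20
step 14: append 18 -> window=[5, 18] -> max=18
Recorded maximums: 24 24 15 14 4 12 12 29 29 23 20 20 18
Changes between consecutive maximums: 8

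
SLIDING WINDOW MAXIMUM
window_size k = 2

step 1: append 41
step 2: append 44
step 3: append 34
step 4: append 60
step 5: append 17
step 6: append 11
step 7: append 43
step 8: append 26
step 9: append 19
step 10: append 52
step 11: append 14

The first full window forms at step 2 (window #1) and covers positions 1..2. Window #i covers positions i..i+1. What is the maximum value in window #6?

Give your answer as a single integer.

step 1: append 41 -> window=[41] (not full yet)
step 2: append 44 -> window=[41, 44] -> max=44
step 3: append 34 -> window=[44, 34] -> max=44
step 4: append 60 -> window=[34, 60] -> max=60
step 5: append 17 -> window=[60, 17] -> max=60
step 6: append 11 -> window=[17, 11] -> max=17
step 7: append 43 -> window=[11, 43] -> max=43
Window #6 max = 43

Answer: 43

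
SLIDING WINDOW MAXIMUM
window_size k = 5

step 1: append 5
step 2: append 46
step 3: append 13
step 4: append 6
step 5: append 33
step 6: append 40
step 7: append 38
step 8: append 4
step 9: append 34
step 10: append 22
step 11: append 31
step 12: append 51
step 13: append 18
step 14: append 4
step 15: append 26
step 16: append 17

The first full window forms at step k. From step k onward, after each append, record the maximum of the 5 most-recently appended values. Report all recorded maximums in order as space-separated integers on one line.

Answer: 46 46 40 40 40 40 38 51 51 51 51 51

Derivation:
step 1: append 5 -> window=[5] (not full yet)
step 2: append 46 -> window=[5, 46] (not full yet)
step 3: append 13 -> window=[5, 46, 13] (not full yet)
step 4: append 6 -> window=[5, 46, 13, 6] (not full yet)
step 5: append 33 -> window=[5, 46, 13, 6, 33] -> max=46
step 6: append 40 -> window=[46, 13, 6, 33, 40] -> max=46
step 7: append 38 -> window=[13, 6, 33, 40, 38] -> max=40
step 8: append 4 -> window=[6, 33, 40, 38, 4] -> max=40
step 9: append 34 -> window=[33, 40, 38, 4, 34] -> max=40
step 10: append 22 -> window=[40, 38, 4, 34, 22] -> max=40
step 11: append 31 -> window=[38, 4, 34, 22, 31] -> max=38
step 12: append 51 -> window=[4, 34, 22, 31, 51] -> max=51
step 13: append 18 -> window=[34, 22, 31, 51, 18] -> max=51
step 14: append 4 -> window=[22, 31, 51, 18, 4] -> max=51
step 15: append 26 -> window=[31, 51, 18, 4, 26] -> max=51
step 16: append 17 -> window=[51, 18, 4, 26, 17] -> max=51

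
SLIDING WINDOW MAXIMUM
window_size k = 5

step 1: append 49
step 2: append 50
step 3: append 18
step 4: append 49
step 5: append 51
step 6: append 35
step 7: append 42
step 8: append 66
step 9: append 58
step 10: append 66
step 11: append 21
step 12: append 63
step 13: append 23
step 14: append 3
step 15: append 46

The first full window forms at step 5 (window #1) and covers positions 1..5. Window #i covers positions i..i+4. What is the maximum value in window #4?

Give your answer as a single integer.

Answer: 66

Derivation:
step 1: append 49 -> window=[49] (not full yet)
step 2: append 50 -> window=[49, 50] (not full yet)
step 3: append 18 -> window=[49, 50, 18] (not full yet)
step 4: append 49 -> window=[49, 50, 18, 49] (not full yet)
step 5: append 51 -> window=[49, 50, 18, 49, 51] -> max=51
step 6: append 35 -> window=[50, 18, 49, 51, 35] -> max=51
step 7: append 42 -> window=[18, 49, 51, 35, 42] -> max=51
step 8: append 66 -> window=[49, 51, 35, 42, 66] -> max=66
Window #4 max = 66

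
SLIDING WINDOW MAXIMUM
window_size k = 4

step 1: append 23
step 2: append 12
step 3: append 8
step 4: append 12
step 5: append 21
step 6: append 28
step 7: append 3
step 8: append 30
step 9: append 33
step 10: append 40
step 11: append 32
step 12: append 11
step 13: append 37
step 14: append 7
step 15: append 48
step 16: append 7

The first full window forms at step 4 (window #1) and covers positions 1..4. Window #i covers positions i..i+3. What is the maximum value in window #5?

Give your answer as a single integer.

step 1: append 23 -> window=[23] (not full yet)
step 2: append 12 -> window=[23, 12] (not full yet)
step 3: append 8 -> window=[23, 12, 8] (not full yet)
step 4: append 12 -> window=[23, 12, 8, 12] -> max=23
step 5: append 21 -> window=[12, 8, 12, 21] -> max=21
step 6: append 28 -> window=[8, 12, 21, 28] -> max=28
step 7: append 3 -> window=[12, 21, 28, 3] -> max=28
step 8: append 30 -> window=[21, 28, 3, 30] -> max=30
Window #5 max = 30

Answer: 30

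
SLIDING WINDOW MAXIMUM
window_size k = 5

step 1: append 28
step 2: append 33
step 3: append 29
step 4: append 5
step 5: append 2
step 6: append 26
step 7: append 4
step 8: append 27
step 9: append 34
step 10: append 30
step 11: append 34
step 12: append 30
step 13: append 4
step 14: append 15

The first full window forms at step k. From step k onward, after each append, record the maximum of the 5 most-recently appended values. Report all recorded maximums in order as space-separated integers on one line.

Answer: 33 33 29 27 34 34 34 34 34 34

Derivation:
step 1: append 28 -> window=[28] (not full yet)
step 2: append 33 -> window=[28, 33] (not full yet)
step 3: append 29 -> window=[28, 33, 29] (not full yet)
step 4: append 5 -> window=[28, 33, 29, 5] (not full yet)
step 5: append 2 -> window=[28, 33, 29, 5, 2] -> max=33
step 6: append 26 -> window=[33, 29, 5, 2, 26] -> max=33
step 7: append 4 -> window=[29, 5, 2, 26, 4] -> max=29
step 8: append 27 -> window=[5, 2, 26, 4, 27] -> max=27
step 9: append 34 -> window=[2, 26, 4, 27, 34] -> max=34
step 10: append 30 -> window=[26, 4, 27, 34, 30] -> max=34
step 11: append 34 -> window=[4, 27, 34, 30, 34] -> max=34
step 12: append 30 -> window=[27, 34, 30, 34, 30] -> max=34
step 13: append 4 -> window=[34, 30, 34, 30, 4] -> max=34
step 14: append 15 -> window=[30, 34, 30, 4, 15] -> max=34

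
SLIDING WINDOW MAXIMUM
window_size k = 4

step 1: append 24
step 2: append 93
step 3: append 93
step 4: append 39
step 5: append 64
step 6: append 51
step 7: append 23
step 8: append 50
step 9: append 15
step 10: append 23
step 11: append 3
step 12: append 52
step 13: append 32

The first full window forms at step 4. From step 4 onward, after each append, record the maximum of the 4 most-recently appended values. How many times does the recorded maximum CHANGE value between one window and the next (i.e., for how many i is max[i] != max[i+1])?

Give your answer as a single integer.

step 1: append 24 -> window=[24] (not full yet)
step 2: append 93 -> window=[24, 93] (not full yet)
step 3: append 93 -> window=[24, 93, 93] (not full yet)
step 4: append 39 -> window=[24, 93, 93, 39] -> max=93
step 5: append 64 -> window=[93, 93, 39, 64] -> max=93
step 6: append 51 -> window=[93, 39, 64, 51] -> max=93
step 7: append 23 -> window=[39, 64, 51, 23] -> max=64
step 8: append 50 -> window=[64, 51, 23, 50] -> max=64
step 9: append 15 -> window=[51, 23, 50, 15] -> max=51
step 10: append 23 -> window=[23, 50, 15, 23] -> max=50
step 11: append 3 -> window=[50, 15, 23, 3] -> max=50
step 12: append 52 -> window=[15, 23, 3, 52] -> max=52
step 13: append 32 -> window=[23, 3, 52, 32] -> max=52
Recorded maximums: 93 93 93 64 64 51 50 50 52 52
Changes between consecutive maximums: 4

Answer: 4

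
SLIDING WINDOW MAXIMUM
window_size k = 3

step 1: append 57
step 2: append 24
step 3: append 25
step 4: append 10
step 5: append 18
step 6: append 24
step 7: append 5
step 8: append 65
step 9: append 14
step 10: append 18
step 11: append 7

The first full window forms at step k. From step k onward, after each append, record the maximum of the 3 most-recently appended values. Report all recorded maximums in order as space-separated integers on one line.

step 1: append 57 -> window=[57] (not full yet)
step 2: append 24 -> window=[57, 24] (not full yet)
step 3: append 25 -> window=[57, 24, 25] -> max=57
step 4: append 10 -> window=[24, 25, 10] -> max=25
step 5: append 18 -> window=[25, 10, 18] -> max=25
step 6: append 24 -> window=[10, 18, 24] -> max=24
step 7: append 5 -> window=[18, 24, 5] -> max=24
step 8: append 65 -> window=[24, 5, 65] -> max=65
step 9: append 14 -> window=[5, 65, 14] -> max=65
step 10: append 18 -> window=[65, 14, 18] -> max=65
step 11: append 7 -> window=[14, 18, 7] -> max=18

Answer: 57 25 25 24 24 65 65 65 18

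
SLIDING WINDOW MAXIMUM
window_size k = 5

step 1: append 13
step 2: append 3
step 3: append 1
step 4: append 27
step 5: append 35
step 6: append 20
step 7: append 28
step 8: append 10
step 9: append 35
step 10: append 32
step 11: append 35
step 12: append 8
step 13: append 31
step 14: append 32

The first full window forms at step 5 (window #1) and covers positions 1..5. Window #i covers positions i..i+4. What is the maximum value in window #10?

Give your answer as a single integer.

Answer: 35

Derivation:
step 1: append 13 -> window=[13] (not full yet)
step 2: append 3 -> window=[13, 3] (not full yet)
step 3: append 1 -> window=[13, 3, 1] (not full yet)
step 4: append 27 -> window=[13, 3, 1, 27] (not full yet)
step 5: append 35 -> window=[13, 3, 1, 27, 35] -> max=35
step 6: append 20 -> window=[3, 1, 27, 35, 20] -> max=35
step 7: append 28 -> window=[1, 27, 35, 20, 28] -> max=35
step 8: append 10 -> window=[27, 35, 20, 28, 10] -> max=35
step 9: append 35 -> window=[35, 20, 28, 10, 35] -> max=35
step 10: append 32 -> window=[20, 28, 10, 35, 32] -> max=35
step 11: append 35 -> window=[28, 10, 35, 32, 35] -> max=35
step 12: append 8 -> window=[10, 35, 32, 35, 8] -> max=35
step 13: append 31 -> window=[35, 32, 35, 8, 31] -> max=35
step 14: append 32 -> window=[32, 35, 8, 31, 32] -> max=35
Window #10 max = 35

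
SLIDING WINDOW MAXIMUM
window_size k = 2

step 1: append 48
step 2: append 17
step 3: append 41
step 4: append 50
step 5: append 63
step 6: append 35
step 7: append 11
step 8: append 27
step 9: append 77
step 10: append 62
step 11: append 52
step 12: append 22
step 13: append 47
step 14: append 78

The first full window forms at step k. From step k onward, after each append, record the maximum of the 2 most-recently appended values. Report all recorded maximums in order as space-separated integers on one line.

Answer: 48 41 50 63 63 35 27 77 77 62 52 47 78

Derivation:
step 1: append 48 -> window=[48] (not full yet)
step 2: append 17 -> window=[48, 17] -> max=48
step 3: append 41 -> window=[17, 41] -> max=41
step 4: append 50 -> window=[41, 50] -> max=50
step 5: append 63 -> window=[50, 63] -> max=63
step 6: append 35 -> window=[63, 35] -> max=63
step 7: append 11 -> window=[35, 11] -> max=35
step 8: append 27 -> window=[11, 27] -> max=27
step 9: append 77 -> window=[27, 77] -> max=77
step 10: append 62 -> window=[77, 62] -> max=77
step 11: append 52 -> window=[62, 52] -> max=62
step 12: append 22 -> window=[52, 22] -> max=52
step 13: append 47 -> window=[22, 47] -> max=47
step 14: append 78 -> window=[47, 78] -> max=78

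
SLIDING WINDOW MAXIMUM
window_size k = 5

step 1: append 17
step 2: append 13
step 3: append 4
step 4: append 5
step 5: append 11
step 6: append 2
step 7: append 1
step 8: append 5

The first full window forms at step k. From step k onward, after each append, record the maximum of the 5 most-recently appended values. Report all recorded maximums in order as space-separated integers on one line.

Answer: 17 13 11 11

Derivation:
step 1: append 17 -> window=[17] (not full yet)
step 2: append 13 -> window=[17, 13] (not full yet)
step 3: append 4 -> window=[17, 13, 4] (not full yet)
step 4: append 5 -> window=[17, 13, 4, 5] (not full yet)
step 5: append 11 -> window=[17, 13, 4, 5, 11] -> max=17
step 6: append 2 -> window=[13, 4, 5, 11, 2] -> max=13
step 7: append 1 -> window=[4, 5, 11, 2, 1] -> max=11
step 8: append 5 -> window=[5, 11, 2, 1, 5] -> max=11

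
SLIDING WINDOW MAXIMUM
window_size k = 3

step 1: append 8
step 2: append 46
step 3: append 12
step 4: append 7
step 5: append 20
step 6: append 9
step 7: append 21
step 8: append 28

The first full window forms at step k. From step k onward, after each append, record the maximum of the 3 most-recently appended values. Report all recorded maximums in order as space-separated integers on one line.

Answer: 46 46 20 20 21 28

Derivation:
step 1: append 8 -> window=[8] (not full yet)
step 2: append 46 -> window=[8, 46] (not full yet)
step 3: append 12 -> window=[8, 46, 12] -> max=46
step 4: append 7 -> window=[46, 12, 7] -> max=46
step 5: append 20 -> window=[12, 7, 20] -> max=20
step 6: append 9 -> window=[7, 20, 9] -> max=20
step 7: append 21 -> window=[20, 9, 21] -> max=21
step 8: append 28 -> window=[9, 21, 28] -> max=28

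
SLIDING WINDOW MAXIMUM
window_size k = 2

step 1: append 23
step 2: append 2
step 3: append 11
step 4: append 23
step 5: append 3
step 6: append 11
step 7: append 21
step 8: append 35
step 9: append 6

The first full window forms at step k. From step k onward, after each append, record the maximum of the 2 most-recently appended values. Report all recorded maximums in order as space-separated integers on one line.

Answer: 23 11 23 23 11 21 35 35

Derivation:
step 1: append 23 -> window=[23] (not full yet)
step 2: append 2 -> window=[23, 2] -> max=23
step 3: append 11 -> window=[2, 11] -> max=11
step 4: append 23 -> window=[11, 23] -> max=23
step 5: append 3 -> window=[23, 3] -> max=23
step 6: append 11 -> window=[3, 11] -> max=11
step 7: append 21 -> window=[11, 21] -> max=21
step 8: append 35 -> window=[21, 35] -> max=35
step 9: append 6 -> window=[35, 6] -> max=35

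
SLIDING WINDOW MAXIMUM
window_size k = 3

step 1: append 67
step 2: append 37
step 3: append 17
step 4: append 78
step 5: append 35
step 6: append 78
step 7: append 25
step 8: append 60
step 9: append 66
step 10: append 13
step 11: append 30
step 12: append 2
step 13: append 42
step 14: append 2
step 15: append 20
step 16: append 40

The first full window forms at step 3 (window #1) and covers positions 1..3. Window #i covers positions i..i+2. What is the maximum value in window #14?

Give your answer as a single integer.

step 1: append 67 -> window=[67] (not full yet)
step 2: append 37 -> window=[67, 37] (not full yet)
step 3: append 17 -> window=[67, 37, 17] -> max=67
step 4: append 78 -> window=[37, 17, 78] -> max=78
step 5: append 35 -> window=[17, 78, 35] -> max=78
step 6: append 78 -> window=[78, 35, 78] -> max=78
step 7: append 25 -> window=[35, 78, 25] -> max=78
step 8: append 60 -> window=[78, 25, 60] -> max=78
step 9: append 66 -> window=[25, 60, 66] -> max=66
step 10: append 13 -> window=[60, 66, 13] -> max=66
step 11: append 30 -> window=[66, 13, 30] -> max=66
step 12: append 2 -> window=[13, 30, 2] -> max=30
step 13: append 42 -> window=[30, 2, 42] -> max=42
step 14: append 2 -> window=[2, 42, 2] -> max=42
step 15: append 20 -> window=[42, 2, 20] -> max=42
step 16: append 40 -> window=[2, 20, 40] -> max=40
Window #14 max = 40

Answer: 40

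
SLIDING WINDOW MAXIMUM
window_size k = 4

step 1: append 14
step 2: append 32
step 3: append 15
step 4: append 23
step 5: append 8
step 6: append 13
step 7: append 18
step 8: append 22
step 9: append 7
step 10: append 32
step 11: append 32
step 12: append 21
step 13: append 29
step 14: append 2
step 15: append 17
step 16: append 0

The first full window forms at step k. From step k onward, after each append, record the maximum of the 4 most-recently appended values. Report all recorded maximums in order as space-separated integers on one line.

Answer: 32 32 23 23 22 22 32 32 32 32 32 29 29

Derivation:
step 1: append 14 -> window=[14] (not full yet)
step 2: append 32 -> window=[14, 32] (not full yet)
step 3: append 15 -> window=[14, 32, 15] (not full yet)
step 4: append 23 -> window=[14, 32, 15, 23] -> max=32
step 5: append 8 -> window=[32, 15, 23, 8] -> max=32
step 6: append 13 -> window=[15, 23, 8, 13] -> max=23
step 7: append 18 -> window=[23, 8, 13, 18] -> max=23
step 8: append 22 -> window=[8, 13, 18, 22] -> max=22
step 9: append 7 -> window=[13, 18, 22, 7] -> max=22
step 10: append 32 -> window=[18, 22, 7, 32] -> max=32
step 11: append 32 -> window=[22, 7, 32, 32] -> max=32
step 12: append 21 -> window=[7, 32, 32, 21] -> max=32
step 13: append 29 -> window=[32, 32, 21, 29] -> max=32
step 14: append 2 -> window=[32, 21, 29, 2] -> max=32
step 15: append 17 -> window=[21, 29, 2, 17] -> max=29
step 16: append 0 -> window=[29, 2, 17, 0] -> max=29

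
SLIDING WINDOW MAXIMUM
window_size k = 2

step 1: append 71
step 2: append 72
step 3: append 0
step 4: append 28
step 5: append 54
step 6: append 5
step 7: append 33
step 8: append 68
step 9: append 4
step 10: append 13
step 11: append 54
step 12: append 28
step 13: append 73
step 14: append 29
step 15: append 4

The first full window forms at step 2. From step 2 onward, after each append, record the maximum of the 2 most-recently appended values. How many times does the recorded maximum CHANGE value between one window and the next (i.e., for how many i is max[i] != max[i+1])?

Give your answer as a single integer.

step 1: append 71 -> window=[71] (not full yet)
step 2: append 72 -> window=[71, 72] -> max=72
step 3: append 0 -> window=[72, 0] -> max=72
step 4: append 28 -> window=[0, 28] -> max=28
step 5: append 54 -> window=[28, 54] -> max=54
step 6: append 5 -> window=[54, 5] -> max=54
step 7: append 33 -> window=[5, 33] -> max=33
step 8: append 68 -> window=[33, 68] -> max=68
step 9: append 4 -> window=[68, 4] -> max=68
step 10: append 13 -> window=[4, 13] -> max=13
step 11: append 54 -> window=[13, 54] -> max=54
step 12: append 28 -> window=[54, 28] -> max=54
step 13: append 73 -> window=[28, 73] -> max=73
step 14: append 29 -> window=[73, 29] -> max=73
step 15: append 4 -> window=[29, 4] -> max=29
Recorded maximums: 72 72 28 54 54 33 68 68 13 54 54 73 73 29
Changes between consecutive maximums: 8

Answer: 8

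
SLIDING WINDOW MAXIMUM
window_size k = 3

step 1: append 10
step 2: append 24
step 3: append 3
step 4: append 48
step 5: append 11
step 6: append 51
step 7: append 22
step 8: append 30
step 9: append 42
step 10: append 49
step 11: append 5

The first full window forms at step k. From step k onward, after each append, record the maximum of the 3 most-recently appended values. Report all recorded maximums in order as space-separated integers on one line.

step 1: append 10 -> window=[10] (not full yet)
step 2: append 24 -> window=[10, 24] (not full yet)
step 3: append 3 -> window=[10, 24, 3] -> max=24
step 4: append 48 -> window=[24, 3, 48] -> max=48
step 5: append 11 -> window=[3, 48, 11] -> max=48
step 6: append 51 -> window=[48, 11, 51] -> max=51
step 7: append 22 -> window=[11, 51, 22] -> max=51
step 8: append 30 -> window=[51, 22, 30] -> max=51
step 9: append 42 -> window=[22, 30, 42] -> max=42
step 10: append 49 -> window=[30, 42, 49] -> max=49
step 11: append 5 -> window=[42, 49, 5] -> max=49

Answer: 24 48 48 51 51 51 42 49 49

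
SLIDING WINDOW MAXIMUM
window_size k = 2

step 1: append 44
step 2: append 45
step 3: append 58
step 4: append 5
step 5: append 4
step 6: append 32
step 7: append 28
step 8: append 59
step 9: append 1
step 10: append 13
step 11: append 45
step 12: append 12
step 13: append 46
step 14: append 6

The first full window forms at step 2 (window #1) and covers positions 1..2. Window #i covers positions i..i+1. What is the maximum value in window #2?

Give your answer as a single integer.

step 1: append 44 -> window=[44] (not full yet)
step 2: append 45 -> window=[44, 45] -> max=45
step 3: append 58 -> window=[45, 58] -> max=58
Window #2 max = 58

Answer: 58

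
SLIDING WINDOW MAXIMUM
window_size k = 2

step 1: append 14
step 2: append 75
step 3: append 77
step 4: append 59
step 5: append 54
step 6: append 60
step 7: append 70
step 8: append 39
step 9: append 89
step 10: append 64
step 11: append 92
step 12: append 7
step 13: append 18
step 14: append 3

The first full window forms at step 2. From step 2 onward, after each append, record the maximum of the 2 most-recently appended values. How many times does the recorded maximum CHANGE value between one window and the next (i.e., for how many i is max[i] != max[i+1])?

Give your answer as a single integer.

step 1: append 14 -> window=[14] (not full yet)
step 2: append 75 -> window=[14, 75] -> max=75
step 3: append 77 -> window=[75, 77] -> max=77
step 4: append 59 -> window=[77, 59] -> max=77
step 5: append 54 -> window=[59, 54] -> max=59
step 6: append 60 -> window=[54, 60] -> max=60
step 7: append 70 -> window=[60, 70] -> max=70
step 8: append 39 -> window=[70, 39] -> max=70
step 9: append 89 -> window=[39, 89] -> max=89
step 10: append 64 -> window=[89, 64] -> max=89
step 11: append 92 -> window=[64, 92] -> max=92
step 12: append 7 -> window=[92, 7] -> max=92
step 13: append 18 -> window=[7, 18] -> max=18
step 14: append 3 -> window=[18, 3] -> max=18
Recorded maximums: 75 77 77 59 60 70 70 89 89 92 92 18 18
Changes between consecutive maximums: 7

Answer: 7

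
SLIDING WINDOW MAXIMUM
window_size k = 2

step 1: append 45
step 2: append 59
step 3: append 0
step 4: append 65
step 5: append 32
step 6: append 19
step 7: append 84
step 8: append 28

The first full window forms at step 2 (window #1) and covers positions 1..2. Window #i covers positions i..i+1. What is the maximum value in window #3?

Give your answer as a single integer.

Answer: 65

Derivation:
step 1: append 45 -> window=[45] (not full yet)
step 2: append 59 -> window=[45, 59] -> max=59
step 3: append 0 -> window=[59, 0] -> max=59
step 4: append 65 -> window=[0, 65] -> max=65
Window #3 max = 65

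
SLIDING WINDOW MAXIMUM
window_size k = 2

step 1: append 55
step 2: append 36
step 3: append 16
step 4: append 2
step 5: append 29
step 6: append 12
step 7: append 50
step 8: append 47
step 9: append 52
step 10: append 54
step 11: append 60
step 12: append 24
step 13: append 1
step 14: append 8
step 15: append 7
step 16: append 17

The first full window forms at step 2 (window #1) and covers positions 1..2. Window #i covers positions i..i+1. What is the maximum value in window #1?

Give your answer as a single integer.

Answer: 55

Derivation:
step 1: append 55 -> window=[55] (not full yet)
step 2: append 36 -> window=[55, 36] -> max=55
Window #1 max = 55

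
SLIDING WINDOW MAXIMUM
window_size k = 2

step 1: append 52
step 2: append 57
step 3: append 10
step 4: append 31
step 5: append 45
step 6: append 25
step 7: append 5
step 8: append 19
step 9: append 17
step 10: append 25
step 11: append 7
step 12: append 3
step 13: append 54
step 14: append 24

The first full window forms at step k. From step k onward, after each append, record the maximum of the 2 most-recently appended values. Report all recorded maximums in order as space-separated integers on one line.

step 1: append 52 -> window=[52] (not full yet)
step 2: append 57 -> window=[52, 57] -> max=57
step 3: append 10 -> window=[57, 10] -> max=57
step 4: append 31 -> window=[10, 31] -> max=31
step 5: append 45 -> window=[31, 45] -> max=45
step 6: append 25 -> window=[45, 25] -> max=45
step 7: append 5 -> window=[25, 5] -> max=25
step 8: append 19 -> window=[5, 19] -> max=19
step 9: append 17 -> window=[19, 17] -> max=19
step 10: append 25 -> window=[17, 25] -> max=25
step 11: append 7 -> window=[25, 7] -> max=25
step 12: append 3 -> window=[7, 3] -> max=7
step 13: append 54 -> window=[3, 54] -> max=54
step 14: append 24 -> window=[54, 24] -> max=54

Answer: 57 57 31 45 45 25 19 19 25 25 7 54 54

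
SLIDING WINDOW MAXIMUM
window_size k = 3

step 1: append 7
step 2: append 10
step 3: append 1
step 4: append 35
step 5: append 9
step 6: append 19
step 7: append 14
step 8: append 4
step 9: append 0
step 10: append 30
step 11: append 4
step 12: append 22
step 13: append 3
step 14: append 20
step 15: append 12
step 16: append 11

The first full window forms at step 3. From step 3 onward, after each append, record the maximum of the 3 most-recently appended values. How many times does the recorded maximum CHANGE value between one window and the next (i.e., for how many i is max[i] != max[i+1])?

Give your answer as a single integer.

step 1: append 7 -> window=[7] (not full yet)
step 2: append 10 -> window=[7, 10] (not full yet)
step 3: append 1 -> window=[7, 10, 1] -> max=10
step 4: append 35 -> window=[10, 1, 35] -> max=35
step 5: append 9 -> window=[1, 35, 9] -> max=35
step 6: append 19 -> window=[35, 9, 19] -> max=35
step 7: append 14 -> window=[9, 19, 14] -> max=19
step 8: append 4 -> window=[19, 14, 4] -> max=19
step 9: append 0 -> window=[14, 4, 0] -> max=14
step 10: append 30 -> window=[4, 0, 30] -> max=30
step 11: append 4 -> window=[0, 30, 4] -> max=30
step 12: append 22 -> window=[30, 4, 22] -> max=30
step 13: append 3 -> window=[4, 22, 3] -> max=22
step 14: append 20 -> window=[22, 3, 20] -> max=22
step 15: append 12 -> window=[3, 20, 12] -> max=20
step 16: append 11 -> window=[20, 12, 11] -> max=20
Recorded maximums: 10 35 35 35 19 19 14 30 30 30 22 22 20 20
Changes between consecutive maximums: 6

Answer: 6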